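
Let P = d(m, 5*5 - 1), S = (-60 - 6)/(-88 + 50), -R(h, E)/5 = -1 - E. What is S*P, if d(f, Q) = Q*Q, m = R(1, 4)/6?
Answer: 19008/19 ≈ 1000.4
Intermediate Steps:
R(h, E) = 5 + 5*E (R(h, E) = -5*(-1 - E) = 5 + 5*E)
m = 25/6 (m = (5 + 5*4)/6 = (5 + 20)*(⅙) = 25*(⅙) = 25/6 ≈ 4.1667)
S = 33/19 (S = -66/(-38) = -66*(-1/38) = 33/19 ≈ 1.7368)
d(f, Q) = Q²
P = 576 (P = (5*5 - 1)² = (25 - 1)² = 24² = 576)
S*P = (33/19)*576 = 19008/19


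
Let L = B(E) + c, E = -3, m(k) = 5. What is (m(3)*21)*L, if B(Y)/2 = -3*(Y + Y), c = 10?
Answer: 4830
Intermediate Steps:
B(Y) = -12*Y (B(Y) = 2*(-3*(Y + Y)) = 2*(-6*Y) = -12*Y)
L = 46 (L = -12*(-3) + 10 = 36 + 10 = 46)
(m(3)*21)*L = (5*21)*46 = 105*46 = 4830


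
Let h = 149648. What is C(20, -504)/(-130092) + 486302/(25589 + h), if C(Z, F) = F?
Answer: 5279359936/1899744317 ≈ 2.7790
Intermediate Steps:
C(20, -504)/(-130092) + 486302/(25589 + h) = -504/(-130092) + 486302/(25589 + 149648) = -504*(-1/130092) + 486302/175237 = 42/10841 + 486302*(1/175237) = 42/10841 + 486302/175237 = 5279359936/1899744317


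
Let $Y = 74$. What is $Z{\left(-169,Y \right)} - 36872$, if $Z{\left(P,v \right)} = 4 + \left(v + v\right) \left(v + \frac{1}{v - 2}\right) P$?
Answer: $- \frac{33985861}{18} \approx -1.8881 \cdot 10^{6}$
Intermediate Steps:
$Z{\left(P,v \right)} = 4 + 2 P v \left(v + \frac{1}{-2 + v}\right)$ ($Z{\left(P,v \right)} = 4 + 2 v \left(v + \frac{1}{-2 + v}\right) P = 4 + 2 P v \left(v + \frac{1}{-2 + v}\right)$)
$Z{\left(-169,Y \right)} - 36872 = \frac{2 \left(-4 + 2 \cdot 74 - 12506 - 169 \cdot 74^{3} - - 338 \cdot 74^{2}\right)}{-2 + 74} - 36872 = \frac{2 \left(-4 + 148 - 12506 - 68482856 - \left(-338\right) 5476\right)}{72} - 36872 = 2 \cdot \frac{1}{72} \left(-4 + 148 - 12506 - 68482856 + 1850888\right) - 36872 = 2 \cdot \frac{1}{72} \left(-66644330\right) - 36872 = - \frac{33322165}{18} - 36872 = - \frac{33985861}{18}$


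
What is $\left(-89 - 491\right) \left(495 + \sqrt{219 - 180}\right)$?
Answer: $-287100 - 580 \sqrt{39} \approx -2.9072 \cdot 10^{5}$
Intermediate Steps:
$\left(-89 - 491\right) \left(495 + \sqrt{219 - 180}\right) = - 580 \left(495 + \sqrt{39}\right) = -287100 - 580 \sqrt{39}$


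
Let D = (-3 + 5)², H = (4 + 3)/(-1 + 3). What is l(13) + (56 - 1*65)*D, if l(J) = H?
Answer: -65/2 ≈ -32.500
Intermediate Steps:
H = 7/2 ≈ 3.5000
D = 4 (D = 2² = 4)
l(J) = 7/2
l(13) + (56 - 1*65)*D = 7/2 + (56 - 1*65)*4 = 7/2 + (56 - 65)*4 = 7/2 - 9*4 = 7/2 - 36 = -65/2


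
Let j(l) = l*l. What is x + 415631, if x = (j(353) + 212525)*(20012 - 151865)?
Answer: -44451713671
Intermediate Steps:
j(l) = l²
x = -44452129302 (x = (353² + 212525)*(20012 - 151865) = (124609 + 212525)*(-131853) = 337134*(-131853) = -44452129302)
x + 415631 = -44452129302 + 415631 = -44451713671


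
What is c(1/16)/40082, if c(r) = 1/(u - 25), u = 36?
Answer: 1/440902 ≈ 2.2681e-6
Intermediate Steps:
c(r) = 1/11 (c(r) = 1/(36 - 25) = 1/11)
c(1/16)/40082 = (1/11)/40082 = (1/11)*(1/40082) = 1/440902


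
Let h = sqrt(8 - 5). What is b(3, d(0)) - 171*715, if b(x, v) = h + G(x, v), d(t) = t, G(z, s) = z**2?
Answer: -122256 + sqrt(3) ≈ -1.2225e+5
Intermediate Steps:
h = sqrt(3) ≈ 1.7320
b(x, v) = sqrt(3) + x**2
b(3, d(0)) - 171*715 = (sqrt(3) + 3**2) - 171*715 = (sqrt(3) + 9) - 122265 = (9 + sqrt(3)) - 122265 = -122256 + sqrt(3)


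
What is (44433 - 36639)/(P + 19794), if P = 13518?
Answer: 1299/5552 ≈ 0.23397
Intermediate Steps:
(44433 - 36639)/(P + 19794) = (44433 - 36639)/(13518 + 19794) = 7794/33312 = 7794*(1/33312) = 1299/5552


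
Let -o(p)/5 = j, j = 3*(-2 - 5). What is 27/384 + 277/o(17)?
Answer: 36401/13440 ≈ 2.7084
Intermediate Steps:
j = -21 (j = 3*(-7) = -21)
o(p) = 105 (o(p) = -5*(-21) = 105)
27/384 + 277/o(17) = 27/384 + 277/105 = 27*(1/384) + 277*(1/105) = 9/128 + 277/105 = 36401/13440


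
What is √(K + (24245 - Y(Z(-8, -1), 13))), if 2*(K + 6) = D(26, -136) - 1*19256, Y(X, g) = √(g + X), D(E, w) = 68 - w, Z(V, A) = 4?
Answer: √(14713 - √17) ≈ 121.28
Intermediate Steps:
Y(X, g) = √(X + g)
K = -9532 (K = -6 + ((68 - 1*(-136)) - 1*19256)/2 = -6 + ((68 + 136) - 19256)/2 = -6 + (204 - 19256)/2 = -6 + (½)*(-19052) = -6 - 9526 = -9532)
√(K + (24245 - Y(Z(-8, -1), 13))) = √(-9532 + (24245 - √(4 + 13))) = √(-9532 + (24245 - √17)) = √(14713 - √17)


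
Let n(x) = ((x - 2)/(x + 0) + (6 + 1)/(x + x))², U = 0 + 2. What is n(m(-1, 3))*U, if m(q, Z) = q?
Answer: ½ ≈ 0.50000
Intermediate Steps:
U = 2
n(x) = (7/(2*x) + (-2 + x)/x)² (n(x) = ((-2 + x)/x + 7/((2*x)))² = ((-2 + x)/x + 7*(1/(2*x)))² = ((-2 + x)/x + 7/(2*x))² = (7/(2*x) + (-2 + x)/x)²)
n(m(-1, 3))*U = ((¼)*(3 + 2*(-1))²/(-1)²)*2 = ((¼)*1*(3 - 2)²)*2 = ((¼)*1*1²)*2 = ((¼)*1*1)*2 = (¼)*2 = ½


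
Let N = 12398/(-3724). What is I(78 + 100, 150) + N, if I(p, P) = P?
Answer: 273101/1862 ≈ 146.67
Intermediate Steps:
N = -6199/1862 (N = 12398*(-1/3724) = -6199/1862 ≈ -3.3292)
I(78 + 100, 150) + N = 150 - 6199/1862 = 273101/1862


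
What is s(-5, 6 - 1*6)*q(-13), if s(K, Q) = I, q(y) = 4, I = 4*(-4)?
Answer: -64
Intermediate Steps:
I = -16
s(K, Q) = -16
s(-5, 6 - 1*6)*q(-13) = -16*4 = -64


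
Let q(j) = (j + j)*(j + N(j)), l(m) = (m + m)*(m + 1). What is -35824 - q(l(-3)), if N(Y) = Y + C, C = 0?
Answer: -36400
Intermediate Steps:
l(m) = 2*m*(1 + m) (l(m) = (2*m)*(1 + m) = 2*m*(1 + m))
N(Y) = Y (N(Y) = Y + 0 = Y)
q(j) = 4*j² (q(j) = (j + j)*(j + j) = (2*j)*(2*j) = 4*j²)
-35824 - q(l(-3)) = -35824 - 4*(2*(-3)*(1 - 3))² = -35824 - 4*(2*(-3)*(-2))² = -35824 - 4*12² = -35824 - 4*144 = -35824 - 1*576 = -35824 - 576 = -36400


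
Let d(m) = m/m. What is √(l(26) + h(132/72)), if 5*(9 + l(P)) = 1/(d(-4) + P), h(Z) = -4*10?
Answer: I*√99210/45 ≈ 6.9995*I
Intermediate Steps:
d(m) = 1
h(Z) = -40
l(P) = -9 + 1/(5*(1 + P))
√(l(26) + h(132/72)) = √((-44 - 45*26)/(5*(1 + 26)) - 40) = √((⅕)*(-44 - 1170)/27 - 40) = √((⅕)*(1/27)*(-1214) - 40) = √(-1214/135 - 40) = √(-6614/135) = I*√99210/45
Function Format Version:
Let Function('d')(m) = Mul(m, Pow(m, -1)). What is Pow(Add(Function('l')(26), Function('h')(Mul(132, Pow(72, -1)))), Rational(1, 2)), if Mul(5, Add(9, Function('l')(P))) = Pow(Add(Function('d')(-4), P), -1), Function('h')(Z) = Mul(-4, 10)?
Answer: Mul(Rational(1, 45), I, Pow(99210, Rational(1, 2))) ≈ Mul(6.9995, I)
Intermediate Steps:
Function('d')(m) = 1
Function('h')(Z) = -40
Function('l')(P) = Add(-9, Mul(Rational(1, 5), Pow(Add(1, P), -1)))
Pow(Add(Function('l')(26), Function('h')(Mul(132, Pow(72, -1)))), Rational(1, 2)) = Pow(Add(Mul(Rational(1, 5), Pow(Add(1, 26), -1), Add(-44, Mul(-45, 26))), -40), Rational(1, 2)) = Pow(Add(Mul(Rational(1, 5), Pow(27, -1), Add(-44, -1170)), -40), Rational(1, 2)) = Pow(Add(Mul(Rational(1, 5), Rational(1, 27), -1214), -40), Rational(1, 2)) = Pow(Add(Rational(-1214, 135), -40), Rational(1, 2)) = Pow(Rational(-6614, 135), Rational(1, 2)) = Mul(Rational(1, 45), I, Pow(99210, Rational(1, 2)))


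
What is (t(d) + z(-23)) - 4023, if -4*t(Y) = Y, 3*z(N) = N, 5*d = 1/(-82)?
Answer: -19830877/4920 ≈ -4030.7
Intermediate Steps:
d = -1/410 (d = (⅕)/(-82) = (⅕)*(-1/82) = -1/410 ≈ -0.0024390)
z(N) = N/3
t(Y) = -Y/4
(t(d) + z(-23)) - 4023 = (-¼*(-1/410) + (⅓)*(-23)) - 4023 = (1/1640 - 23/3) - 4023 = -37717/4920 - 4023 = -19830877/4920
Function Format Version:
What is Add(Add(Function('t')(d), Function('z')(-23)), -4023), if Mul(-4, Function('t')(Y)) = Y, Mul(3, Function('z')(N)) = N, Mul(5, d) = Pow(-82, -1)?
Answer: Rational(-19830877, 4920) ≈ -4030.7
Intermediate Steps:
d = Rational(-1, 410) (d = Mul(Rational(1, 5), Pow(-82, -1)) = Mul(Rational(1, 5), Rational(-1, 82)) = Rational(-1, 410) ≈ -0.0024390)
Function('z')(N) = Mul(Rational(1, 3), N)
Function('t')(Y) = Mul(Rational(-1, 4), Y)
Add(Add(Function('t')(d), Function('z')(-23)), -4023) = Add(Add(Mul(Rational(-1, 4), Rational(-1, 410)), Mul(Rational(1, 3), -23)), -4023) = Add(Add(Rational(1, 1640), Rational(-23, 3)), -4023) = Add(Rational(-37717, 4920), -4023) = Rational(-19830877, 4920)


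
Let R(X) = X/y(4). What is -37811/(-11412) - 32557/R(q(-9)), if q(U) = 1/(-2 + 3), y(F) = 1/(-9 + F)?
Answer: 371729539/57060 ≈ 6514.7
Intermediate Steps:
q(U) = 1 (q(U) = 1/1 = 1)
R(X) = -5*X (R(X) = X/(1/(-9 + 4)) = X/(1/(-5)) = X/(-⅕) = X*(-5) = -5*X)
-37811/(-11412) - 32557/R(q(-9)) = -37811/(-11412) - 32557/((-5*1)) = -37811*(-1/11412) - 32557/(-5) = 37811/11412 - 32557*(-⅕) = 37811/11412 + 32557/5 = 371729539/57060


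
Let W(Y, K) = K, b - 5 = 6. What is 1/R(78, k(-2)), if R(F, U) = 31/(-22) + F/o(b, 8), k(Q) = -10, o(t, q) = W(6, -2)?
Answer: -22/889 ≈ -0.024747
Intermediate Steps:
b = 11 (b = 5 + 6 = 11)
o(t, q) = -2
R(F, U) = -31/22 - F/2 (R(F, U) = 31/(-22) + F/(-2) = 31*(-1/22) + F*(-½) = -31/22 - F/2)
1/R(78, k(-2)) = 1/(-31/22 - ½*78) = 1/(-31/22 - 39) = 1/(-889/22) = -22/889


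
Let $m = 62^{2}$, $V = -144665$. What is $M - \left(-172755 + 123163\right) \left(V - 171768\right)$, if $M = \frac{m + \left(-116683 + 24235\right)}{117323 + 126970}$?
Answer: $- \frac{3833578977856052}{244293} \approx -1.5693 \cdot 10^{10}$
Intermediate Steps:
$m = 3844$
$M = - \frac{88604}{244293}$ ($M = \frac{3844 + \left(-116683 + 24235\right)}{117323 + 126970} = \frac{3844 - 92448}{244293} = \left(-88604\right) \frac{1}{244293} = - \frac{88604}{244293} \approx -0.3627$)
$M - \left(-172755 + 123163\right) \left(V - 171768\right) = - \frac{88604}{244293} - \left(-172755 + 123163\right) \left(-144665 - 171768\right) = - \frac{88604}{244293} - \left(-49592\right) \left(-316433\right) = - \frac{88604}{244293} - 15692545336 = - \frac{3833578977856052}{244293}$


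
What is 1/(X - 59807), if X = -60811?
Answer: -1/120618 ≈ -8.2906e-6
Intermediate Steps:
1/(X - 59807) = 1/(-60811 - 59807) = 1/(-120618) = -1/120618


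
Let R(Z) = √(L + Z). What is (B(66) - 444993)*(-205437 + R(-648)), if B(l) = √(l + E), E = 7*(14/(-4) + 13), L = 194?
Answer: (205437 - I*√454)*(889986 - √530)/2 ≈ 9.1416e+10 - 9.4813e+6*I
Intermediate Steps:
R(Z) = √(194 + Z)
E = 133/2 (E = 7*(14*(-¼) + 13) = 7*(-7/2 + 13) = 7*(19/2) = 133/2 ≈ 66.500)
B(l) = √(133/2 + l) (B(l) = √(l + 133/2) = √(133/2 + l))
(B(66) - 444993)*(-205437 + R(-648)) = (√(266 + 4*66)/2 - 444993)*(-205437 + √(194 - 648)) = (√(266 + 264)/2 - 444993)*(-205437 + √(-454)) = (√530/2 - 444993)*(-205437 + I*√454) = (-444993 + √530/2)*(-205437 + I*√454)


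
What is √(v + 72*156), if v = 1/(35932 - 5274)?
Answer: √10557102442306/30658 ≈ 105.98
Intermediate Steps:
v = 1/30658 ≈ 3.2618e-5
√(v + 72*156) = √(1/30658 + 72*156) = √(1/30658 + 11232) = √(344350657/30658) = √10557102442306/30658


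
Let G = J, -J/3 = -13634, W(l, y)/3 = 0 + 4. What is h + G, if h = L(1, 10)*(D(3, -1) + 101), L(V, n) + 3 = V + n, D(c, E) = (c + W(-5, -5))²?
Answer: 43510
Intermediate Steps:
W(l, y) = 12 (W(l, y) = 3*(0 + 4) = 3*4 = 12)
J = 40902 (J = -3*(-13634) = 40902)
D(c, E) = (12 + c)² (D(c, E) = (c + 12)² = (12 + c)²)
L(V, n) = -3 + V + n (L(V, n) = -3 + (V + n) = -3 + V + n)
G = 40902
h = 2608 (h = (-3 + 1 + 10)*((12 + 3)² + 101) = 8*(15² + 101) = 8*(225 + 101) = 8*326 = 2608)
h + G = 2608 + 40902 = 43510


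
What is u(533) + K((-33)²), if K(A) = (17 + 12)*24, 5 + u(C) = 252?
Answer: 943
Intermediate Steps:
u(C) = 247 (u(C) = -5 + 252 = 247)
K(A) = 696 (K(A) = 29*24 = 696)
u(533) + K((-33)²) = 247 + 696 = 943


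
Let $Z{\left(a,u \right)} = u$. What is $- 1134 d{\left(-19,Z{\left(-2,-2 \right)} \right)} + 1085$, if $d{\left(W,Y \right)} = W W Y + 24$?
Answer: $792617$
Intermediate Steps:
$d{\left(W,Y \right)} = 24 + Y W^{2}$ ($d{\left(W,Y \right)} = W^{2} Y + 24 = Y W^{2} + 24 = 24 + Y W^{2}$)
$- 1134 d{\left(-19,Z{\left(-2,-2 \right)} \right)} + 1085 = - 1134 \left(24 - 2 \left(-19\right)^{2}\right) + 1085 = - 1134 \left(24 - 722\right) + 1085 = \left(-1134\right) \left(-698\right) + 1085 = 791532 + 1085 = 792617$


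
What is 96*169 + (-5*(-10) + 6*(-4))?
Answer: 16250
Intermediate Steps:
96*169 + (-5*(-10) + 6*(-4)) = 16224 + (50 - 24) = 16224 + 26 = 16250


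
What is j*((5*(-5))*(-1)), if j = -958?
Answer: -23950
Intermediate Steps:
j*((5*(-5))*(-1)) = -958*5*(-5)*(-1) = -(-23950)*(-1) = -958*25 = -23950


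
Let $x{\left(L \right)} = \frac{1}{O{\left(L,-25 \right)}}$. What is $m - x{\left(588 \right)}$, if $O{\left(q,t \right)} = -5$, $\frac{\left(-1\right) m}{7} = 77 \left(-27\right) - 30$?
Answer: $\frac{73816}{5} \approx 14763.0$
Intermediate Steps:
$m = 14763$ ($m = - 7 \left(77 \left(-27\right) - 30\right) = - 7 \left(-2079 - 30\right) = \left(-7\right) \left(-2109\right) = 14763$)
$x{\left(L \right)} = - \frac{1}{5}$ ($x{\left(L \right)} = \frac{1}{-5} = - \frac{1}{5}$)
$m - x{\left(588 \right)} = 14763 - - \frac{1}{5} = 14763 + \frac{1}{5} = \frac{73816}{5}$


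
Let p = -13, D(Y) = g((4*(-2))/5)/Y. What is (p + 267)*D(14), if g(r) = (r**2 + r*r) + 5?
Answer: 32131/175 ≈ 183.61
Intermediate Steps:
g(r) = 5 + 2*r**2 (g(r) = (r**2 + r**2) + 5 = 2*r**2 + 5 = 5 + 2*r**2)
D(Y) = 253/(25*Y) (D(Y) = (5 + 2*((4*(-2))/5)**2)/Y = (5 + 2*(-8*1/5)**2)/Y = (5 + 2*(-8/5)**2)/Y = (5 + 2*(64/25))/Y = (5 + 128/25)/Y = 253/(25*Y))
(p + 267)*D(14) = (-13 + 267)*((253/25)/14) = 254*((253/25)*(1/14)) = 254*(253/350) = 32131/175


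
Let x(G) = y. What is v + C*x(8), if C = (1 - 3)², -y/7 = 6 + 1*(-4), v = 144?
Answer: 88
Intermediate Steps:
y = -14 (y = -7*(6 + 1*(-4)) = -7*(6 - 4) = -7*2 = -14)
x(G) = -14
C = 4 (C = (-2)² = 4)
v + C*x(8) = 144 + 4*(-14) = 144 - 56 = 88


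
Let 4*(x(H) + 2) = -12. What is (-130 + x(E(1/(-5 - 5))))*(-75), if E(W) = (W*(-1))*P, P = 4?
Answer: 10125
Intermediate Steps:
E(W) = -4*W (E(W) = (W*(-1))*4 = -W*4 = -4*W)
x(H) = -5 (x(H) = -2 + (¼)*(-12) = -2 - 3 = -5)
(-130 + x(E(1/(-5 - 5))))*(-75) = (-130 - 5)*(-75) = -135*(-75) = 10125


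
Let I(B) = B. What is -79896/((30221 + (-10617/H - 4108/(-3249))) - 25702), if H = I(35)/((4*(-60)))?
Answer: -1817074728/1758546757 ≈ -1.0333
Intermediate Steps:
H = -7/48 (H = 35/((4*(-60))) = 35/(-240) = 35*(-1/240) = -7/48 ≈ -0.14583)
-79896/((30221 + (-10617/H - 4108/(-3249))) - 25702) = -79896/((30221 + (-10617/(-7/48) - 4108/(-3249))) - 25702) = -79896/((30221 + (-10617*(-48/7) - 4108*(-1/3249))) - 25702) = -79896/((30221 + (509616/7 + 4108/3249)) - 25702) = -79896/((30221 + 1655771140/22743) - 25702) = -79896/(2343087343/22743 - 25702) = -79896/1758546757/22743 = -79896*22743/1758546757 = -1817074728/1758546757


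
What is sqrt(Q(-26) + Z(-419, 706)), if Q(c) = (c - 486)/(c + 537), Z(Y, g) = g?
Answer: sqrt(184089794)/511 ≈ 26.552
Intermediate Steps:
Q(c) = (-486 + c)/(537 + c)
sqrt(Q(-26) + Z(-419, 706)) = sqrt((-486 - 26)/(537 - 26) + 706) = sqrt(-512/511 + 706) = sqrt(360254/511) = sqrt(184089794)/511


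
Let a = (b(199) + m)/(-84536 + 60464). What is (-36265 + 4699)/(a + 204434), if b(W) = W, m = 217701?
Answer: -189964188/1230229337 ≈ -0.15441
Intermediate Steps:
a = -54475/6018 (a = (199 + 217701)/(-84536 + 60464) = 217900/(-24072) = 217900*(-1/24072) = -54475/6018 ≈ -9.0520)
(-36265 + 4699)/(a + 204434) = (-36265 + 4699)/(-54475/6018 + 204434) = -31566/1230229337/6018 = -31566*6018/1230229337 = -189964188/1230229337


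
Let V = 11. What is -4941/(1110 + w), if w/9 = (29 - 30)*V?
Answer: -1647/337 ≈ -4.8872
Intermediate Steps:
w = -99 (w = 9*((29 - 30)*11) = 9*(-1*11) = 9*(-11) = -99)
-4941/(1110 + w) = -4941/(1110 - 99) = -4941/1011 = -4941*1/1011 = -1647/337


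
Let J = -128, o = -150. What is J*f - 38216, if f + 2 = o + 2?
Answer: -19016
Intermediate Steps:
f = -150 (f = -2 + (-150 + 2) = -2 - 148 = -150)
J*f - 38216 = -128*(-150) - 38216 = 19200 - 38216 = -19016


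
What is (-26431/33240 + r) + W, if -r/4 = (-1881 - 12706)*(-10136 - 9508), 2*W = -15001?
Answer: -38099542185931/33240 ≈ -1.1462e+9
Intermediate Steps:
W = -15001/2 (W = (½)*(-15001) = -15001/2 ≈ -7500.5)
r = -1146188112 (r = -4*(-1881 - 12706)*(-10136 - 9508) = -(-58348)*(-19644) = -4*286547028 = -1146188112)
(-26431/33240 + r) + W = (-26431/33240 - 1146188112) - 15001/2 = -38099292869311/33240 - 15001/2 = -38099542185931/33240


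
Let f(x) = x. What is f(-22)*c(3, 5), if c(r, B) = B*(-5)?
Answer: 550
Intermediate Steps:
c(r, B) = -5*B
f(-22)*c(3, 5) = -(-110)*5 = -22*(-25) = 550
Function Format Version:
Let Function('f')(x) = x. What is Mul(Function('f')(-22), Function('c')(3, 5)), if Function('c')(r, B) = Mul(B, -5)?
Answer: 550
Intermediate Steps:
Function('c')(r, B) = Mul(-5, B)
Mul(Function('f')(-22), Function('c')(3, 5)) = Mul(-22, Mul(-5, 5)) = Mul(-22, -25) = 550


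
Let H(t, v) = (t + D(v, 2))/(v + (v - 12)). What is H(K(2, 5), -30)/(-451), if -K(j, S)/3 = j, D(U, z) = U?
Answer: -1/902 ≈ -0.0011086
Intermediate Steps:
K(j, S) = -3*j
H(t, v) = (t + v)/(-12 + 2*v) (H(t, v) = (t + v)/(v + (v - 12)) = (t + v)/(v + (-12 + v)) = (t + v)/(-12 + 2*v))
H(K(2, 5), -30)/(-451) = ((-3*2 - 30)/(2*(-6 - 30)))/(-451) = ((½)*(-6 - 30)/(-36))*(-1/451) = ((½)*(-1/36)*(-36))*(-1/451) = (½)*(-1/451) = -1/902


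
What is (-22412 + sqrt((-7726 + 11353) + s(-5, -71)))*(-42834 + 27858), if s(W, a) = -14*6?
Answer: 335642112 - 14976*sqrt(3543) ≈ 3.3475e+8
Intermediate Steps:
s(W, a) = -84
(-22412 + sqrt((-7726 + 11353) + s(-5, -71)))*(-42834 + 27858) = (-22412 + sqrt((-7726 + 11353) - 84))*(-42834 + 27858) = (-22412 + sqrt(3627 - 84))*(-14976) = (-22412 + sqrt(3543))*(-14976) = 335642112 - 14976*sqrt(3543)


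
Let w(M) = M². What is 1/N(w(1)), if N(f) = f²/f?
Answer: 1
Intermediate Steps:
N(f) = f
1/N(w(1)) = 1/(1²) = 1/1 = 1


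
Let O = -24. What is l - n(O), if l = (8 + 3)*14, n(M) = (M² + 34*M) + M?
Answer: 418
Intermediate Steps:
n(M) = M² + 35*M
l = 154 (l = 11*14 = 154)
l - n(O) = 154 - (-24)*(35 - 24) = 154 - (-24)*11 = 154 - 1*(-264) = 154 + 264 = 418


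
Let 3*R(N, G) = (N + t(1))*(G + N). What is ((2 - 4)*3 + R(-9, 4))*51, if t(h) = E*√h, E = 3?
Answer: 204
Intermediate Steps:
t(h) = 3*√h
R(N, G) = (3 + N)*(G + N)/3 (R(N, G) = ((N + 3*√1)*(G + N))/3 = ((N + 3*1)*(G + N))/3 = ((N + 3)*(G + N))/3 = ((3 + N)*(G + N))/3 = (3 + N)*(G + N)/3)
((2 - 4)*3 + R(-9, 4))*51 = ((2 - 4)*3 + (4 - 9 + (⅓)*(-9)² + (⅓)*4*(-9)))*51 = (-2*3 + (4 - 9 + (⅓)*81 - 12))*51 = (-6 + (4 - 9 + 27 - 12))*51 = (-6 + 10)*51 = 4*51 = 204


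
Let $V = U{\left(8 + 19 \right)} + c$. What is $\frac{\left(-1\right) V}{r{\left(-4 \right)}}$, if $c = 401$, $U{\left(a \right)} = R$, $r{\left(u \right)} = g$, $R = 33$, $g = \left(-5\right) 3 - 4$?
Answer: $\frac{434}{19} \approx 22.842$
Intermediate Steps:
$g = -19$ ($g = -15 - 4 = -19$)
$r{\left(u \right)} = -19$
$U{\left(a \right)} = 33$
$V = 434$ ($V = 33 + 401 = 434$)
$\frac{\left(-1\right) V}{r{\left(-4 \right)}} = \frac{\left(-1\right) 434}{-19} = \left(-434\right) \left(- \frac{1}{19}\right) = \frac{434}{19}$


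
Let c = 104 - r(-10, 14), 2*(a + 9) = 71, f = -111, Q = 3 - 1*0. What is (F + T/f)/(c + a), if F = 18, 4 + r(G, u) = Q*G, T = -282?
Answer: 1520/12173 ≈ 0.12487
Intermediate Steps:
Q = 3 (Q = 3 + 0 = 3)
r(G, u) = -4 + 3*G
a = 53/2 (a = -9 + (1/2)*71 = -9 + 71/2 = 53/2 ≈ 26.500)
c = 138 (c = 104 - (-4 + 3*(-10)) = 104 - (-4 - 30) = 104 - 1*(-34) = 104 + 34 = 138)
(F + T/f)/(c + a) = (18 - 282/(-111))/(138 + 53/2) = (18 - 282*(-1/111))/(329/2) = (18 + 94/37)*(2/329) = (760/37)*(2/329) = 1520/12173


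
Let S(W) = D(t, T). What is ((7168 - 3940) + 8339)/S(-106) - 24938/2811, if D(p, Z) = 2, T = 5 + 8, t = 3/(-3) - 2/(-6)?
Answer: 32464961/5622 ≈ 5774.6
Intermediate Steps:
t = -2/3 (t = 3*(-1/3) - 2*(-1/6) = -1 + 1/3 = -2/3 ≈ -0.66667)
T = 13
S(W) = 2
((7168 - 3940) + 8339)/S(-106) - 24938/2811 = ((7168 - 3940) + 8339)/2 - 24938/2811 = (3228 + 8339)*(1/2) - 24938*1/2811 = 11567*(1/2) - 24938/2811 = 11567/2 - 24938/2811 = 32464961/5622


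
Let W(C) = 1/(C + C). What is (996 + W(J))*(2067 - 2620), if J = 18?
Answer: -19828921/36 ≈ -5.5080e+5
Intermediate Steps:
W(C) = 1/(2*C)
(996 + W(J))*(2067 - 2620) = (996 + (½)/18)*(2067 - 2620) = (996 + (½)*(1/18))*(-553) = (996 + 1/36)*(-553) = (35857/36)*(-553) = -19828921/36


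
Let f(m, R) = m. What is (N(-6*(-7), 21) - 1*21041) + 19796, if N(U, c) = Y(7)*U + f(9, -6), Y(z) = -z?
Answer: -1530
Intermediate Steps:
N(U, c) = 9 - 7*U (N(U, c) = (-1*7)*U + 9 = -7*U + 9 = 9 - 7*U)
(N(-6*(-7), 21) - 1*21041) + 19796 = ((9 - (-42)*(-7)) - 1*21041) + 19796 = ((9 - 7*42) - 21041) + 19796 = ((9 - 294) - 21041) + 19796 = (-285 - 21041) + 19796 = -21326 + 19796 = -1530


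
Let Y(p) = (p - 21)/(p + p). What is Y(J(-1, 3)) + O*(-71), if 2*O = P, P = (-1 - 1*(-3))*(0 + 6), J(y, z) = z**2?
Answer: -1280/3 ≈ -426.67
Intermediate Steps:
P = 12 (P = (-1 + 3)*6 = 2*6 = 12)
Y(p) = (-21 + p)/(2*p) (Y(p) = (-21 + p)/((2*p)) = (-21 + p)*(1/(2*p)) = (-21 + p)/(2*p))
O = 6 (O = (1/2)*12 = 6)
Y(J(-1, 3)) + O*(-71) = (-21 + 3**2)/(2*(3**2)) + 6*(-71) = (1/2)*(-21 + 9)/9 - 426 = (1/2)*(1/9)*(-12) - 426 = -2/3 - 426 = -1280/3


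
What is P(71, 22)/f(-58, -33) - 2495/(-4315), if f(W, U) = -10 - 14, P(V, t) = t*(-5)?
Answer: 53453/10356 ≈ 5.1615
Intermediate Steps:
P(V, t) = -5*t
f(W, U) = -24
P(71, 22)/f(-58, -33) - 2495/(-4315) = -5*22/(-24) - 2495/(-4315) = -110*(-1/24) - 2495*(-1/4315) = 55/12 + 499/863 = 53453/10356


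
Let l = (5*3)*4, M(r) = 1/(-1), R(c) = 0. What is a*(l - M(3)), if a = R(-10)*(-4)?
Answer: 0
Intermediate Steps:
M(r) = -1
l = 60 (l = 15*4 = 60)
a = 0 (a = 0*(-4) = 0)
a*(l - M(3)) = 0*(60 - 1*(-1)) = 0*(60 + 1) = 0*61 = 0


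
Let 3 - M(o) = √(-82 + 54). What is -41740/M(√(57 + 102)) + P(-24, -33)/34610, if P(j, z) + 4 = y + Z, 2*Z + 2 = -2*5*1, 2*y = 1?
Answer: -8667729103/2561140 - 83480*I*√7/37 ≈ -3384.3 - 5969.4*I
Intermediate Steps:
y = ½ (y = (½)*1 = ½ ≈ 0.50000)
Z = -6 (Z = -1 + (-2*5*1)/2 = -1 + (-10*1)/2 = -1 + (½)*(-10) = -1 - 5 = -6)
P(j, z) = -19/2 (P(j, z) = -4 + (½ - 6) = -4 - 11/2 = -19/2)
M(o) = 3 - 2*I*√7 (M(o) = 3 - √(-82 + 54) = 3 - √(-28) = 3 - 2*I*√7)
-41740/M(√(57 + 102)) + P(-24, -33)/34610 = -41740/(3 - 2*I*√7) - 19/2/34610 = -41740/(3 - 2*I*√7) - 19/2*1/34610 = -41740/(3 - 2*I*√7) - 19/69220 = -19/69220 - 41740/(3 - 2*I*√7)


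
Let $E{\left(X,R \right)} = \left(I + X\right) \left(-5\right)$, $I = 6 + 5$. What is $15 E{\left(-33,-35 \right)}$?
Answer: $1650$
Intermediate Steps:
$I = 11$
$E{\left(X,R \right)} = -55 - 5 X$ ($E{\left(X,R \right)} = \left(11 + X\right) \left(-5\right) = -55 - 5 X$)
$15 E{\left(-33,-35 \right)} = 15 \left(-55 - -165\right) = 15 \left(-55 + 165\right) = 15 \cdot 110 = 1650$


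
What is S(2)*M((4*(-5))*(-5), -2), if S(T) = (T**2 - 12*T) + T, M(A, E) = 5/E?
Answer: 45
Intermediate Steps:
S(T) = T**2 - 11*T
S(2)*M((4*(-5))*(-5), -2) = (2*(-11 + 2))*(5/(-2)) = (2*(-9))*(5*(-1/2)) = -18*(-5/2) = 45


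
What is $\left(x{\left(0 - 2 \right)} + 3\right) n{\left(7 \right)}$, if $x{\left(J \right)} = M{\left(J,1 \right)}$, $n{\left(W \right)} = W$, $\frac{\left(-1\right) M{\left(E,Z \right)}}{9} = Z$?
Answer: $-42$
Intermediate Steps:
$M{\left(E,Z \right)} = - 9 Z$
$x{\left(J \right)} = -9$ ($x{\left(J \right)} = \left(-9\right) 1 = -9$)
$\left(x{\left(0 - 2 \right)} + 3\right) n{\left(7 \right)} = \left(-9 + 3\right) 7 = \left(-6\right) 7 = -42$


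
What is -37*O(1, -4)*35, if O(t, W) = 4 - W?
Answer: -10360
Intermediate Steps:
-37*O(1, -4)*35 = -37*(4 - 1*(-4))*35 = -37*(4 + 4)*35 = -37*8*35 = -296*35 = -10360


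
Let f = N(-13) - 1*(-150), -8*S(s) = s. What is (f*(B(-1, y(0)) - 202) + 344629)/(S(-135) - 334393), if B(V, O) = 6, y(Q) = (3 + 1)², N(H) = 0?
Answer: -2521832/2675009 ≈ -0.94274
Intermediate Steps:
S(s) = -s/8
y(Q) = 16 (y(Q) = 4² = 16)
f = 150 (f = 0 - 1*(-150) = 0 + 150 = 150)
(f*(B(-1, y(0)) - 202) + 344629)/(S(-135) - 334393) = (150*(6 - 202) + 344629)/(-⅛*(-135) - 334393) = (150*(-196) + 344629)/(135/8 - 334393) = (-29400 + 344629)/(-2675009/8) = 315229*(-8/2675009) = -2521832/2675009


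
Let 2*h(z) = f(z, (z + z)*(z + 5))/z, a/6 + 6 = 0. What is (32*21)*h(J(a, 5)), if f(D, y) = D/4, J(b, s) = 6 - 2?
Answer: 84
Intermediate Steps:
a = -36 (a = -36 + 6*0 = -36 + 0 = -36)
J(b, s) = 4
f(D, y) = D/4 (f(D, y) = D*(¼) = D/4)
h(z) = ⅛ (h(z) = ((z/4)/z)/2 = (½)*(¼) = ⅛)
(32*21)*h(J(a, 5)) = (32*21)*(⅛) = 672*(⅛) = 84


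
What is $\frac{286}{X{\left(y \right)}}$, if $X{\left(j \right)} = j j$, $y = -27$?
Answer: $\frac{286}{729} \approx 0.39232$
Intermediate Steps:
$X{\left(j \right)} = j^{2}$
$\frac{286}{X{\left(y \right)}} = \frac{286}{\left(-27\right)^{2}} = \frac{286}{729}$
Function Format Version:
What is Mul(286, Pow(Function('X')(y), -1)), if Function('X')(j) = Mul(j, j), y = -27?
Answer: Rational(286, 729) ≈ 0.39232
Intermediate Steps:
Function('X')(j) = Pow(j, 2)
Mul(286, Pow(Function('X')(y), -1)) = Mul(286, Pow(Pow(-27, 2), -1)) = Mul(286, Pow(729, -1)) = Mul(286, Rational(1, 729)) = Rational(286, 729)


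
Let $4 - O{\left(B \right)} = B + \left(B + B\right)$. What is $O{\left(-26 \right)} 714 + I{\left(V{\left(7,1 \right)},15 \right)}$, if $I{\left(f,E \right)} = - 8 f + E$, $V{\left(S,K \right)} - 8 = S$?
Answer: $58443$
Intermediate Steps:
$O{\left(B \right)} = 4 - 3 B$ ($O{\left(B \right)} = 4 - \left(B + \left(B + B\right)\right) = 4 - \left(B + 2 B\right) = 4 - 3 B$)
$V{\left(S,K \right)} = 8 + S$
$I{\left(f,E \right)} = E - 8 f$
$O{\left(-26 \right)} 714 + I{\left(V{\left(7,1 \right)},15 \right)} = \left(4 - -78\right) 714 + \left(15 - 8 \left(8 + 7\right)\right) = \left(4 + 78\right) 714 + \left(15 - 120\right) = 82 \cdot 714 + \left(15 - 120\right) = 58548 - 105 = 58443$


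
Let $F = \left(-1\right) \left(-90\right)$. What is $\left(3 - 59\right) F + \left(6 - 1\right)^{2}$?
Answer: $-5015$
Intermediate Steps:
$F = 90$
$\left(3 - 59\right) F + \left(6 - 1\right)^{2} = \left(3 - 59\right) 90 + \left(6 - 1\right)^{2} = \left(3 - 59\right) 90 + 5^{2} = \left(-56\right) 90 + 25 = -5040 + 25 = -5015$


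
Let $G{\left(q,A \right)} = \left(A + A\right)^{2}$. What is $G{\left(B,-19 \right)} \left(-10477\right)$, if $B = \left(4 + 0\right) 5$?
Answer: $-15128788$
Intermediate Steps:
$B = 20$ ($B = 4 \cdot 5 = 20$)
$G{\left(q,A \right)} = 4 A^{2}$ ($G{\left(q,A \right)} = \left(2 A\right)^{2} = 4 A^{2}$)
$G{\left(B,-19 \right)} \left(-10477\right) = 4 \left(-19\right)^{2} \left(-10477\right) = 4 \cdot 361 \left(-10477\right) = 1444 \left(-10477\right) = -15128788$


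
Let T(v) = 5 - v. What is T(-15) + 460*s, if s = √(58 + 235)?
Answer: 20 + 460*√293 ≈ 7893.9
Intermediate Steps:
s = √293 ≈ 17.117
T(-15) + 460*s = (5 - 1*(-15)) + 460*√293 = (5 + 15) + 460*√293 = 20 + 460*√293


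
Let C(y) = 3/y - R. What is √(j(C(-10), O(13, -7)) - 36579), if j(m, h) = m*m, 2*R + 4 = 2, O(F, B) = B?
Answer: I*√3657851/10 ≈ 191.26*I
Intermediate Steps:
R = -1 (R = -2 + (½)*2 = -2 + 1 = -1)
C(y) = 1 + 3/y (C(y) = 3/y - 1*(-1) = 3/y + 1 = 1 + 3/y)
j(m, h) = m²
√(j(C(-10), O(13, -7)) - 36579) = √(((3 - 10)/(-10))² - 36579) = √((-⅒*(-7))² - 36579) = √((7/10)² - 36579) = √(49/100 - 36579) = √(-3657851/100) = I*√3657851/10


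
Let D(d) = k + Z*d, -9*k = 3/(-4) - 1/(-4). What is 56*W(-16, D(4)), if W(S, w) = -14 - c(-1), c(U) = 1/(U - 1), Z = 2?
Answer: -756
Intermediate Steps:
k = 1/18 (k = -(3/(-4) - 1/(-4))/9 = -(3*(-¼) - 1*(-¼))/9 = -(-¾ + ¼)/9 = -⅑*(-½) = 1/18 ≈ 0.055556)
D(d) = 1/18 + 2*d
c(U) = 1/(-1 + U)
W(S, w) = -27/2 (W(S, w) = -14 - 1/(-1 - 1) = -14 - 1/(-2) = -14 - 1*(-½) = -14 + ½ = -27/2)
56*W(-16, D(4)) = 56*(-27/2) = -756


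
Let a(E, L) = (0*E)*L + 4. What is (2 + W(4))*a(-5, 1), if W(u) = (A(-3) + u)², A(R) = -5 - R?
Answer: 24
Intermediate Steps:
a(E, L) = 4 (a(E, L) = 0*L + 4 = 0 + 4 = 4)
W(u) = (-2 + u)² (W(u) = ((-5 - 1*(-3)) + u)² = ((-5 + 3) + u)² = (-2 + u)²)
(2 + W(4))*a(-5, 1) = (2 + (-2 + 4)²)*4 = (2 + 2²)*4 = (2 + 4)*4 = 6*4 = 24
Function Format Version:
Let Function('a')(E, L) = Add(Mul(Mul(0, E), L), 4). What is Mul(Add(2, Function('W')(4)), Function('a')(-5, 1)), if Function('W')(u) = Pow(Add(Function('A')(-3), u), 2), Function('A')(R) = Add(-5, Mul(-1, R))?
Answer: 24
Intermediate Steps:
Function('a')(E, L) = 4 (Function('a')(E, L) = Add(Mul(0, L), 4) = Add(0, 4) = 4)
Function('W')(u) = Pow(Add(-2, u), 2) (Function('W')(u) = Pow(Add(Add(-5, Mul(-1, -3)), u), 2) = Pow(Add(Add(-5, 3), u), 2) = Pow(Add(-2, u), 2))
Mul(Add(2, Function('W')(4)), Function('a')(-5, 1)) = Mul(Add(2, Pow(Add(-2, 4), 2)), 4) = Mul(Add(2, Pow(2, 2)), 4) = Mul(Add(2, 4), 4) = Mul(6, 4) = 24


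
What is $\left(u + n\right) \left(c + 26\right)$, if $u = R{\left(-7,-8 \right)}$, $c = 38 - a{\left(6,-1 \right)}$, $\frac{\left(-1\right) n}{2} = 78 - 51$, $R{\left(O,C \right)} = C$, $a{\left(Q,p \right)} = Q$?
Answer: $-3596$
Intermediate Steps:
$n = -54$ ($n = - 2 \left(78 - 51\right) = \left(-2\right) 27 = -54$)
$c = 32$ ($c = 38 - 6 = 32$)
$u = -8$
$\left(u + n\right) \left(c + 26\right) = \left(-8 - 54\right) \left(32 + 26\right) = \left(-62\right) 58 = -3596$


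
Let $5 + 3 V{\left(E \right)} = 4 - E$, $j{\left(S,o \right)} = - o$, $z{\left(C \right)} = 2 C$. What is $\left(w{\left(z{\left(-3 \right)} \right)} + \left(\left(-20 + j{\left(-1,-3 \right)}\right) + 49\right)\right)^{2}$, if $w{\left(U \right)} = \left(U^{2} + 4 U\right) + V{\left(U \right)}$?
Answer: $\frac{18769}{9} \approx 2085.4$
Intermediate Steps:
$V{\left(E \right)} = - \frac{1}{3} - \frac{E}{3}$ ($V{\left(E \right)} = - \frac{5}{3} + \frac{4 - E}{3} = - \frac{5}{3} - \left(- \frac{4}{3} + \frac{E}{3}\right) = - \frac{1}{3} - \frac{E}{3}$)
$w{\left(U \right)} = - \frac{1}{3} + U^{2} + \frac{11 U}{3}$ ($w{\left(U \right)} = \left(U^{2} + 4 U\right) - \left(\frac{1}{3} + \frac{U}{3}\right) = - \frac{1}{3} + U^{2} + \frac{11 U}{3}$)
$\left(w{\left(z{\left(-3 \right)} \right)} + \left(\left(-20 + j{\left(-1,-3 \right)}\right) + 49\right)\right)^{2} = \left(\left(- \frac{1}{3} + \left(2 \left(-3\right)\right)^{2} + \frac{11 \cdot 2 \left(-3\right)}{3}\right) + \left(\left(-20 - -3\right) + 49\right)\right)^{2} = \left(\left(- \frac{1}{3} + \left(-6\right)^{2} + \frac{11}{3} \left(-6\right)\right) + \left(\left(-20 + 3\right) + 49\right)\right)^{2} = \left(\left(- \frac{1}{3} + 36 - 22\right) + \left(-17 + 49\right)\right)^{2} = \left(\frac{41}{3} + 32\right)^{2} = \left(\frac{137}{3}\right)^{2} = \frac{18769}{9}$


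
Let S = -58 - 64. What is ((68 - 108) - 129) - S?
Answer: -47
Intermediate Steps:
S = -122
((68 - 108) - 129) - S = ((68 - 108) - 129) - 1*(-122) = (-40 - 129) + 122 = -169 + 122 = -47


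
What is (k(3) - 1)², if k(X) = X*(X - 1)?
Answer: 25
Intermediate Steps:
k(X) = X*(-1 + X)
(k(3) - 1)² = (3*(-1 + 3) - 1)² = (3*2 - 1)² = (6 - 1)² = 5² = 25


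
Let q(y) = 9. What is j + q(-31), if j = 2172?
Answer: 2181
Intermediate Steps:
j + q(-31) = 2172 + 9 = 2181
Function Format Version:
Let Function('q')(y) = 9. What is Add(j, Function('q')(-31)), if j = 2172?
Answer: 2181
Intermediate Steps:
Add(j, Function('q')(-31)) = Add(2172, 9) = 2181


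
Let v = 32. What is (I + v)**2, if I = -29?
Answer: 9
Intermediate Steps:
(I + v)**2 = (-29 + 32)**2 = 3**2 = 9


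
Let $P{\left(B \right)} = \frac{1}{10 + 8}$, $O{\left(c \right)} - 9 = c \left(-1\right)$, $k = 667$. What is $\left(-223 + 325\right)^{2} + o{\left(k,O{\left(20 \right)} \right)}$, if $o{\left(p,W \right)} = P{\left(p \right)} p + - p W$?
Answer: $\frac{320005}{18} \approx 17778.0$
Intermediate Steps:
$O{\left(c \right)} = 9 - c$ ($O{\left(c \right)} = 9 + c \left(-1\right) = 9 - c$)
$P{\left(B \right)} = \frac{1}{18}$
$o{\left(p,W \right)} = \frac{p}{18} - W p$ ($o{\left(p,W \right)} = \frac{p}{18} + - p W = \frac{p}{18} - W p$)
$\left(-223 + 325\right)^{2} + o{\left(k,O{\left(20 \right)} \right)} = \left(-223 + 325\right)^{2} + 667 \left(\frac{1}{18} - \left(9 - 20\right)\right) = 102^{2} + 667 \left(\frac{1}{18} - \left(9 - 20\right)\right) = 10404 + 667 \left(\frac{1}{18} - -11\right) = 10404 + 667 \left(\frac{1}{18} + 11\right) = 10404 + 667 \cdot \frac{199}{18} = 10404 + \frac{132733}{18} = \frac{320005}{18}$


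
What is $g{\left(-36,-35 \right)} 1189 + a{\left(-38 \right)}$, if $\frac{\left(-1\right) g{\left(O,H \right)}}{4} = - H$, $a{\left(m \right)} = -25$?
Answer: $-166485$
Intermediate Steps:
$g{\left(O,H \right)} = 4 H$ ($g{\left(O,H \right)} = - 4 \left(- H\right) = 4 H$)
$g{\left(-36,-35 \right)} 1189 + a{\left(-38 \right)} = 4 \left(-35\right) 1189 - 25 = \left(-140\right) 1189 - 25 = -166460 - 25 = -166485$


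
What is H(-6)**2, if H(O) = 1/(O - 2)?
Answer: 1/64 ≈ 0.015625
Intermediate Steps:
H(O) = 1/(-2 + O)
H(-6)**2 = (1/(-2 - 6))**2 = (1/(-8))**2 = (-1/8)**2 = 1/64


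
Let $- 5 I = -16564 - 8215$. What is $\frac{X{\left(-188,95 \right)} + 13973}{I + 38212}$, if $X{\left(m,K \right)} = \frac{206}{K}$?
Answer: $\frac{1327641}{4100941} \approx 0.32374$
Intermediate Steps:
$I = \frac{24779}{5}$ ($I = - \frac{-16564 - 8215}{5} = \left(- \frac{1}{5}\right) \left(-24779\right) = \frac{24779}{5} \approx 4955.8$)
$\frac{X{\left(-188,95 \right)} + 13973}{I + 38212} = \frac{\frac{206}{95} + 13973}{\frac{24779}{5} + 38212} = \frac{206 \cdot \frac{1}{95} + 13973}{\frac{215839}{5}} = \left(\frac{206}{95} + 13973\right) \frac{5}{215839} = \frac{1327641}{95} \cdot \frac{5}{215839} = \frac{1327641}{4100941}$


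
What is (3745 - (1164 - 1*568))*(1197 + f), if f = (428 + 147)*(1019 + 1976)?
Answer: 5426740978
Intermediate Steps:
f = 1722125 (f = 575*2995 = 1722125)
(3745 - (1164 - 1*568))*(1197 + f) = (3745 - (1164 - 1*568))*(1197 + 1722125) = (3745 - (1164 - 568))*1723322 = (3745 - 1*596)*1723322 = (3745 - 596)*1723322 = 3149*1723322 = 5426740978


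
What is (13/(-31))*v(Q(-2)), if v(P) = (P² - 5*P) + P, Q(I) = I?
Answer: -156/31 ≈ -5.0323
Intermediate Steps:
v(P) = P² - 4*P
(13/(-31))*v(Q(-2)) = (13/(-31))*(-2*(-4 - 2)) = (13*(-1/31))*(-2*(-6)) = -13/31*12 = -156/31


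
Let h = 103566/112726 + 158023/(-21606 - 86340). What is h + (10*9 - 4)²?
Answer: 44995133420977/6084160398 ≈ 7395.5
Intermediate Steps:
h = -3316882631/6084160398 (h = 103566*(1/112726) + 158023/(-107946) = 51783/56363 + 158023*(-1/107946) = 51783/56363 - 158023/107946 = -3316882631/6084160398 ≈ -0.54517)
h + (10*9 - 4)² = -3316882631/6084160398 + (10*9 - 4)² = -3316882631/6084160398 + (90 - 4)² = -3316882631/6084160398 + 86² = -3316882631/6084160398 + 7396 = 44995133420977/6084160398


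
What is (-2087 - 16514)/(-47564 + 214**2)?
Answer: 18601/1768 ≈ 10.521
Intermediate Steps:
(-2087 - 16514)/(-47564 + 214**2) = -18601/(-47564 + 45796) = -18601/(-1768) = -18601*(-1/1768) = 18601/1768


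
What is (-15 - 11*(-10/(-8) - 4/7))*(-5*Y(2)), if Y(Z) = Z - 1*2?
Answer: 0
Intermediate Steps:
Y(Z) = -2 + Z (Y(Z) = Z - 2 = -2 + Z)
(-15 - 11*(-10/(-8) - 4/7))*(-5*Y(2)) = (-15 - 11*(-10/(-8) - 4/7))*(-5*(-2 + 2)) = (-15 - 11*(-10*(-1/8) - 4*1/7))*(-5*0) = (-15 - 11*(5/4 - 4/7))*0 = (-15 - 11*19/28)*0 = (-15 - 209/28)*0 = -629/28*0 = 0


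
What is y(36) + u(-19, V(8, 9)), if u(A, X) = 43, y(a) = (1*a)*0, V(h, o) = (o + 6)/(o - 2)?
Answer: 43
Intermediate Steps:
V(h, o) = (6 + o)/(-2 + o)
y(a) = 0 (y(a) = a*0 = 0)
y(36) + u(-19, V(8, 9)) = 0 + 43 = 43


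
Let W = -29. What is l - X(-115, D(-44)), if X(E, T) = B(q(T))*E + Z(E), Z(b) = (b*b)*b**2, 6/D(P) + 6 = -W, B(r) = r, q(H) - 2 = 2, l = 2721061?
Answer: -172179104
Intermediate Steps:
q(H) = 4 (q(H) = 2 + 2 = 4)
D(P) = 6/23 (D(P) = 6/(-6 - 1*(-29)) = 6/(-6 + 29) = 6/23)
Z(b) = b**4 (Z(b) = b**2*b**2 = b**4)
X(E, T) = E**4 + 4*E (X(E, T) = 4*E + E**4 = E**4 + 4*E)
l - X(-115, D(-44)) = 2721061 - (-115)*(4 + (-115)**3) = 2721061 - (-115)*(4 - 1520875) = 2721061 - (-115)*(-1520871) = 2721061 - 1*174900165 = 2721061 - 174900165 = -172179104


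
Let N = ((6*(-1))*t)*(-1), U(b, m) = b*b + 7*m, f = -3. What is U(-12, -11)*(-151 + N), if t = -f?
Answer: -8911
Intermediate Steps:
U(b, m) = b² + 7*m
t = 3 (t = -1*(-3) = 3)
N = 18 (N = ((6*(-1))*3)*(-1) = -6*3*(-1) = -18*(-1) = 18)
U(-12, -11)*(-151 + N) = ((-12)² + 7*(-11))*(-151 + 18) = (144 - 77)*(-133) = 67*(-133) = -8911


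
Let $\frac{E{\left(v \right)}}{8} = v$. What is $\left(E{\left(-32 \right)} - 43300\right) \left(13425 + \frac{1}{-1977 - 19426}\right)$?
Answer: $- \frac{12515175194344}{21403} \approx -5.8474 \cdot 10^{8}$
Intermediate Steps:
$E{\left(v \right)} = 8 v$
$\left(E{\left(-32 \right)} - 43300\right) \left(13425 + \frac{1}{-1977 - 19426}\right) = \left(8 \left(-32\right) - 43300\right) \left(13425 + \frac{1}{-1977 - 19426}\right) = \left(-256 - 43300\right) \left(13425 + \frac{1}{-21403}\right) = - 43556 \left(13425 - \frac{1}{21403}\right) = \left(-43556\right) \frac{287335274}{21403} = - \frac{12515175194344}{21403}$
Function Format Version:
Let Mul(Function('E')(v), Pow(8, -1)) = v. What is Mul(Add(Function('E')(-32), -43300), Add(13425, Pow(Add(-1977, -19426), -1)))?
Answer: Rational(-12515175194344, 21403) ≈ -5.8474e+8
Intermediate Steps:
Function('E')(v) = Mul(8, v)
Mul(Add(Function('E')(-32), -43300), Add(13425, Pow(Add(-1977, -19426), -1))) = Mul(Add(Mul(8, -32), -43300), Add(13425, Pow(Add(-1977, -19426), -1))) = Mul(Add(-256, -43300), Add(13425, Pow(-21403, -1))) = Mul(-43556, Add(13425, Rational(-1, 21403))) = Mul(-43556, Rational(287335274, 21403)) = Rational(-12515175194344, 21403)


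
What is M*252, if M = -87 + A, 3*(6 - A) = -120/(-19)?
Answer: -397908/19 ≈ -20943.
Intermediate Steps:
A = 74/19 (A = 6 - (-40)/(-19) = 6 - (-40)*(-1)/19 = 6 - 1/3*120/19 = 6 - 40/19 = 74/19 ≈ 3.8947)
M = -1579/19 (M = -87 + 74/19 = -1579/19 ≈ -83.105)
M*252 = -1579/19*252 = -397908/19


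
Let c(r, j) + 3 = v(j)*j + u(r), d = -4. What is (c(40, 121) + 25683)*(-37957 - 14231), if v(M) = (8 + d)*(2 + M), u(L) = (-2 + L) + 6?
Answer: -4449340128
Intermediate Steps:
u(L) = 4 + L
v(M) = 8 + 4*M (v(M) = (8 - 4)*(2 + M) = 4*(2 + M) = 8 + 4*M)
c(r, j) = 1 + r + j*(8 + 4*j) (c(r, j) = -3 + ((8 + 4*j)*j + (4 + r)) = -3 + (j*(8 + 4*j) + (4 + r)) = -3 + (4 + r + j*(8 + 4*j)) = 1 + r + j*(8 + 4*j))
(c(40, 121) + 25683)*(-37957 - 14231) = ((1 + 40 + 4*121*(2 + 121)) + 25683)*(-37957 - 14231) = ((1 + 40 + 4*121*123) + 25683)*(-52188) = ((1 + 40 + 59532) + 25683)*(-52188) = (59573 + 25683)*(-52188) = 85256*(-52188) = -4449340128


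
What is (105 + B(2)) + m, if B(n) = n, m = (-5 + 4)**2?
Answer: 108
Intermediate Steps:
m = 1 (m = (-1)**2 = 1)
(105 + B(2)) + m = (105 + 2) + 1 = 107 + 1 = 108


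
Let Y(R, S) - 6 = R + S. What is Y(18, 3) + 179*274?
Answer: 49073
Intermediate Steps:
Y(R, S) = 6 + R + S (Y(R, S) = 6 + (R + S) = 6 + R + S)
Y(18, 3) + 179*274 = (6 + 18 + 3) + 179*274 = 27 + 49046 = 49073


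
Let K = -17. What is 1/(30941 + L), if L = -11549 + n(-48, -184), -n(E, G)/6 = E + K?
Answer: 1/19782 ≈ 5.0551e-5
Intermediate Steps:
n(E, G) = 102 - 6*E (n(E, G) = -6*(E - 17) = -6*(-17 + E) = 102 - 6*E)
L = -11159 (L = -11549 + (102 - 6*(-48)) = -11549 + (102 + 288) = -11549 + 390 = -11159)
1/(30941 + L) = 1/(30941 - 11159) = 1/19782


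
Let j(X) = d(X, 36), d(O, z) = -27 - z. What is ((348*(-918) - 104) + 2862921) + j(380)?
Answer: 2543290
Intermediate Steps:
j(X) = -63 (j(X) = -27 - 1*36 = -27 - 36 = -63)
((348*(-918) - 104) + 2862921) + j(380) = ((348*(-918) - 104) + 2862921) - 63 = ((-319464 - 104) + 2862921) - 63 = (-319568 + 2862921) - 63 = 2543353 - 63 = 2543290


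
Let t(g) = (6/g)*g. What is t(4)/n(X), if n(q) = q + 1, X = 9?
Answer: 3/5 ≈ 0.60000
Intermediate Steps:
t(g) = 6
n(q) = 1 + q
t(4)/n(X) = 6/(1 + 9) = 6/10 = 6*(1/10) = 3/5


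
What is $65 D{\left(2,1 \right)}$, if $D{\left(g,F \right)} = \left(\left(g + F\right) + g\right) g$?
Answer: $650$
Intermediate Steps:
$D{\left(g,F \right)} = g \left(F + 2 g\right)$ ($D{\left(g,F \right)} = \left(\left(F + g\right) + g\right) g = \left(F + 2 g\right) g = g \left(F + 2 g\right)$)
$65 D{\left(2,1 \right)} = 65 \cdot 2 \left(1 + 2 \cdot 2\right) = 65 \cdot 2 \left(1 + 4\right) = 65 \cdot 2 \cdot 5 = 65 \cdot 10 = 650$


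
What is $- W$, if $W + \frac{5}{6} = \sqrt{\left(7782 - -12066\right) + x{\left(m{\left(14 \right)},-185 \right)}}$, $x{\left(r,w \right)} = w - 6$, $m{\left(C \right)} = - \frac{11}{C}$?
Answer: $\frac{5}{6} - \sqrt{19657} \approx -139.37$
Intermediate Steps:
$x{\left(r,w \right)} = -6 + w$ ($x{\left(r,w \right)} = w - 6 = -6 + w$)
$W = - \frac{5}{6} + \sqrt{19657}$ ($W = - \frac{5}{6} + \sqrt{\left(7782 - -12066\right) - 191} = - \frac{5}{6} + \sqrt{\left(7782 + 12066\right) - 191} = - \frac{5}{6} + \sqrt{19848 - 191} = - \frac{5}{6} + \sqrt{19657} \approx 139.37$)
$- W = - (- \frac{5}{6} + \sqrt{19657}) = \frac{5}{6} - \sqrt{19657}$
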